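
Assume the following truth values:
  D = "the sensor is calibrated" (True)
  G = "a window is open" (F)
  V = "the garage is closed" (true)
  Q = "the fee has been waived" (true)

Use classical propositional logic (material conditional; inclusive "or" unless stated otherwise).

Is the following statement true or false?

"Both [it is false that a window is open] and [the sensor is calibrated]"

true

Formalization: ¬G ∧ D

¬G = ¬F = T
¬G ∧ D = T ∧ T = T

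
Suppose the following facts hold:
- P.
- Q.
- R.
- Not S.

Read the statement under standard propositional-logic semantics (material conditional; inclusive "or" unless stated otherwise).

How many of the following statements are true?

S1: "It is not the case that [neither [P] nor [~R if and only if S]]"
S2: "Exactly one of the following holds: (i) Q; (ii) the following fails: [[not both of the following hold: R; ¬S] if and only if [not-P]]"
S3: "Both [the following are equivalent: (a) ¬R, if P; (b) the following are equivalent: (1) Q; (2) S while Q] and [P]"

3

S1: Parsed as ¬(P ↓ (¬R ↔ S))

¬R = ¬T = F
¬R ↔ S = F ↔ F = T
P ↓ (¬R ↔ S) = T ↓ T = F
¬(P ↓ (¬R ↔ S)) = ¬F = T
So S1 is true.

S2: In symbols: Q ⊕ ¬((R ↑ ¬S) ↔ ¬P)

¬S = ¬F = T
R ↑ ¬S = T ↑ T = F
¬P = ¬T = F
(R ↑ ¬S) ↔ ¬P = F ↔ F = T
¬((R ↑ ¬S) ↔ ¬P) = ¬T = F
Q ⊕ ¬((R ↑ ¬S) ↔ ¬P) = T ⊕ F = T
So S2 is true.

S3: Formalization: ((P → ¬R) ↔ (Q ↔ (S ∧ Q))) ∧ P

¬R = ¬T = F
P → ¬R = T → F = F
S ∧ Q = F ∧ T = F
Q ↔ (S ∧ Q) = T ↔ F = F
(P → ¬R) ↔ (Q ↔ (S ∧ Q)) = F ↔ F = T
((P → ¬R) ↔ (Q ↔ (S ∧ Q))) ∧ P = T ∧ T = T
Thus S3 is true.

True statements: 3 (S1, S2, S3).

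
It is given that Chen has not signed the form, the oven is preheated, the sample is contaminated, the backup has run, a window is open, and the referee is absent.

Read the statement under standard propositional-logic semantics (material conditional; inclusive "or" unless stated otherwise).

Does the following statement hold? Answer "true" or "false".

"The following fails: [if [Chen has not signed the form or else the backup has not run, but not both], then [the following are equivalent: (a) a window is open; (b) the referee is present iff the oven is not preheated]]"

False

Let P = "Chen has signed the form" (False), S = "the backup has run" (True), U = "a window is open" (True), V = "the referee is present" (False), Q = "the oven is preheated" (True).
In symbols: not ((not P xor not S) -> (U iff (V iff not Q)))

not P = not False = True
not S = not True = False
not P xor not S = True xor False = True
not Q = not True = False
V iff not Q = False iff False = True
U iff (V iff not Q) = True iff True = True
(not P xor not S) -> (U iff (V iff not Q)) = True -> True = True
not ((not P xor not S) -> (U iff (V iff not Q))) = not True = False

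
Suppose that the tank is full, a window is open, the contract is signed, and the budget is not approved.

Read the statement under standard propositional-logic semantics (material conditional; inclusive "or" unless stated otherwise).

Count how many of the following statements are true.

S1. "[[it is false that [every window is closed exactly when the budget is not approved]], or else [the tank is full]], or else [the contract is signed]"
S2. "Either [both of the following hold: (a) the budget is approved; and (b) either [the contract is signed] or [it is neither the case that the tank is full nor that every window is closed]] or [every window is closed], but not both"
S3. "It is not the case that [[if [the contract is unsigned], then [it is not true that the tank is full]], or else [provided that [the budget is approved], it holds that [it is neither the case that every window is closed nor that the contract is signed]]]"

Let G = "a window is open" (T), S = "the budget is approved" (F), V = "the tank is full" (T), W = "the contract is signed" (T).

S1: This is (~(~G <-> ~S) | V) | W.

~G = ~T = F
~S = ~F = T
~G <-> ~S = F <-> T = F
~(~G <-> ~S) = ~F = T
~(~G <-> ~S) | V = T | T = T
(~(~G <-> ~S) | V) | W = T | T = T
Thus S1 is true.

S2: In symbols: (S & (W | (V nor ~G))) xor ~G

~G = ~T = F
V nor ~G = T nor F = F
W | (V nor ~G) = T | F = T
S & (W | (V nor ~G)) = F & T = F
~G = ~T = F
(S & (W | (V nor ~G))) xor ~G = F xor F = F
So S2 is false.

S3: In symbols: ~((~W -> ~V) | (S -> (~G nor W)))

~W = ~T = F
~V = ~T = F
~W -> ~V = F -> F = T
~G = ~T = F
~G nor W = F nor T = F
S -> (~G nor W) = F -> F = T
(~W -> ~V) | (S -> (~G nor W)) = T | T = T
~((~W -> ~V) | (S -> (~G nor W))) = ~T = F
Thus S3 is false.

Count: 1.

1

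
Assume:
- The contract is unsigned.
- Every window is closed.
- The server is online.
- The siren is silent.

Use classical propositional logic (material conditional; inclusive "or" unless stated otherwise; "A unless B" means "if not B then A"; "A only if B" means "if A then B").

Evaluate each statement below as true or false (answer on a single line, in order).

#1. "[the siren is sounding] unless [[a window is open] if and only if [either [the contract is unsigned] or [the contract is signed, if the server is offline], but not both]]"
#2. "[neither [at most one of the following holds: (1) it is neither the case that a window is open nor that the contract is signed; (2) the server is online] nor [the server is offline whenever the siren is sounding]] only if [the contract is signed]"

#1 T / #2 T

Let S = "the siren is sounding" (F), Q = "a window is open" (F), P = "the contract is signed" (F), R = "the server is online" (T).

#1: Parsed as S ∨ (Q ↔ (¬P ⊕ (¬R → P)))

¬P = ¬F = T
¬R = ¬T = F
¬R → P = F → F = T
¬P ⊕ (¬R → P) = T ⊕ T = F
Q ↔ (¬P ⊕ (¬R → P)) = F ↔ F = T
S ∨ (Q ↔ (¬P ⊕ (¬R → P))) = F ∨ T = T
So #1 is true.

#2: This is (((Q ↓ P) ↑ R) ↓ (S → ¬R)) → P.

Q ↓ P = F ↓ F = T
(Q ↓ P) ↑ R = T ↑ T = F
¬R = ¬T = F
S → ¬R = F → F = T
((Q ↓ P) ↑ R) ↓ (S → ¬R) = F ↓ T = F
(((Q ↓ P) ↑ R) ↓ (S → ¬R)) → P = F → F = T
Hence #2 is true.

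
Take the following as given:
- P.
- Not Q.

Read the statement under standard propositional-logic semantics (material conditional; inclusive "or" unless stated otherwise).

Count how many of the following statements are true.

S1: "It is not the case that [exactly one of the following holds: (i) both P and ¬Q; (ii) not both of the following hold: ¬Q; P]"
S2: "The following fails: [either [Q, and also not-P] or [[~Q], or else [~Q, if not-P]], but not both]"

0

S1: This is ~((P & ~Q) xor (~Q nand P)).

~Q = ~F = T
P & ~Q = T & T = T
~Q = ~F = T
~Q nand P = T nand T = F
(P & ~Q) xor (~Q nand P) = T xor F = T
~((P & ~Q) xor (~Q nand P)) = ~T = F
Hence S1 is false.

S2: In symbols: ~((Q & ~P) xor (~Q | (~P -> ~Q)))

~P = ~T = F
Q & ~P = F & F = F
~Q = ~F = T
~P = ~T = F
~Q = ~F = T
~P -> ~Q = F -> T = T
~Q | (~P -> ~Q) = T | T = T
(Q & ~P) xor (~Q | (~P -> ~Q)) = F xor T = T
~((Q & ~P) xor (~Q | (~P -> ~Q))) = ~T = F
Hence S2 is false.

Count: 0.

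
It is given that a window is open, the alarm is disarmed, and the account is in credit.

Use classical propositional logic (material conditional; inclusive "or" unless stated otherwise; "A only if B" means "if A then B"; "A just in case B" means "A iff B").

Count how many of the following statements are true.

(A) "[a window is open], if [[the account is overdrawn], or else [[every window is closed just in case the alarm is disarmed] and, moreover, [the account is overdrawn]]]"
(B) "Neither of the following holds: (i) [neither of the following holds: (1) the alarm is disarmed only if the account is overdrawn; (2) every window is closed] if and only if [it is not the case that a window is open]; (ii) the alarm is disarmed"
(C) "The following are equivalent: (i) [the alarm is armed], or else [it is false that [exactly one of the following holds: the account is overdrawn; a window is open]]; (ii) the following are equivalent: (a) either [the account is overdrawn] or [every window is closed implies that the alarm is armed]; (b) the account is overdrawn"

Let H = "the account is overdrawn" (F), Q = "a window is open" (T), G = "the alarm is armed" (F).

(A): This is (H ∨ ((¬Q ↔ ¬G) ∧ H)) → Q.

¬Q = ¬T = F
¬G = ¬F = T
¬Q ↔ ¬G = F ↔ T = F
(¬Q ↔ ¬G) ∧ H = F ∧ F = F
H ∨ ((¬Q ↔ ¬G) ∧ H) = F ∨ F = F
(H ∨ ((¬Q ↔ ¬G) ∧ H)) → Q = F → T = T
So (A) is true.

(B): Parsed as (((¬G → H) ↓ ¬Q) ↔ ¬Q) ↓ ¬G

¬G = ¬F = T
¬G → H = T → F = F
¬Q = ¬T = F
(¬G → H) ↓ ¬Q = F ↓ F = T
¬Q = ¬T = F
((¬G → H) ↓ ¬Q) ↔ ¬Q = T ↔ F = F
¬G = ¬F = T
(((¬G → H) ↓ ¬Q) ↔ ¬Q) ↓ ¬G = F ↓ T = F
Thus (B) is false.

(C): Parsed as (G ∨ ¬(H ⊕ Q)) ↔ ((H ∨ (¬Q → G)) ↔ H)

H ⊕ Q = F ⊕ T = T
¬(H ⊕ Q) = ¬T = F
G ∨ ¬(H ⊕ Q) = F ∨ F = F
¬Q = ¬T = F
¬Q → G = F → F = T
H ∨ (¬Q → G) = F ∨ T = T
(H ∨ (¬Q → G)) ↔ H = T ↔ F = F
(G ∨ ¬(H ⊕ Q)) ↔ ((H ∨ (¬Q → G)) ↔ H) = F ↔ F = T
Thus (C) is true.

Count: 2.

2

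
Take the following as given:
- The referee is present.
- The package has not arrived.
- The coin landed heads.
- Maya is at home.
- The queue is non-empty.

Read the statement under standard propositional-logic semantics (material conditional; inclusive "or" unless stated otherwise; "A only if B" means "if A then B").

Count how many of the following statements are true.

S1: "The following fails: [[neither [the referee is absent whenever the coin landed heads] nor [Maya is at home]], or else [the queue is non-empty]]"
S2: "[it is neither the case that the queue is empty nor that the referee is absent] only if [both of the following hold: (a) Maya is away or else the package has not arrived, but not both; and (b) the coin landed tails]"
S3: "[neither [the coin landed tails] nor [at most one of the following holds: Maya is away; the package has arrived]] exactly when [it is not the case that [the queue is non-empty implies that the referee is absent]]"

Let R = "the coin landed heads" (T), P = "the referee is present" (T), S = "Maya is at home" (T), U = "the queue is empty" (F), Q = "the package has arrived" (F).

S1: Parsed as ¬(((R → ¬P) ↓ S) ∨ ¬U)

¬P = ¬T = F
R → ¬P = T → F = F
(R → ¬P) ↓ S = F ↓ T = F
¬U = ¬F = T
((R → ¬P) ↓ S) ∨ ¬U = F ∨ T = T
¬(((R → ¬P) ↓ S) ∨ ¬U) = ¬T = F
So S1 is false.

S2: This is (U ↓ ¬P) → ((¬S ⊕ ¬Q) ∧ ¬R).

¬P = ¬T = F
U ↓ ¬P = F ↓ F = T
¬S = ¬T = F
¬Q = ¬F = T
¬S ⊕ ¬Q = F ⊕ T = T
¬R = ¬T = F
(¬S ⊕ ¬Q) ∧ ¬R = T ∧ F = F
(U ↓ ¬P) → ((¬S ⊕ ¬Q) ∧ ¬R) = T → F = F
Thus S2 is false.

S3: This is (¬R ↓ (¬S ↑ Q)) ↔ ¬(¬U → ¬P).

¬R = ¬T = F
¬S = ¬T = F
¬S ↑ Q = F ↑ F = T
¬R ↓ (¬S ↑ Q) = F ↓ T = F
¬U = ¬F = T
¬P = ¬T = F
¬U → ¬P = T → F = F
¬(¬U → ¬P) = ¬F = T
(¬R ↓ (¬S ↑ Q)) ↔ ¬(¬U → ¬P) = F ↔ T = F
Thus S3 is false.

True statements: 0 (none).

0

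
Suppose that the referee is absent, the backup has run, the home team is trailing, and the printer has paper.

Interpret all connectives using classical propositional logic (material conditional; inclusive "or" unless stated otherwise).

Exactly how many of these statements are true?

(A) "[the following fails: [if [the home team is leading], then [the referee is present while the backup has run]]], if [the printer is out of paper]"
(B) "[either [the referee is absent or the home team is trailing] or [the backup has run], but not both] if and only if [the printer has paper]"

1

Let S = "the printer has paper" (T), R = "the home team is leading" (F), P = "the referee is present" (F), Q = "the backup has run" (T).

(A): This is ~S -> ~(R -> (P & Q)).

~S = ~T = F
P & Q = F & T = F
R -> (P & Q) = F -> F = T
~(R -> (P & Q)) = ~T = F
~S -> ~(R -> (P & Q)) = F -> F = T
Hence (A) is true.

(B): Parsed as ((~P | ~R) xor Q) <-> S

~P = ~F = T
~R = ~F = T
~P | ~R = T | T = T
(~P | ~R) xor Q = T xor T = F
((~P | ~R) xor Q) <-> S = F <-> T = F
Hence (B) is false.

1 of the 2 statements is true.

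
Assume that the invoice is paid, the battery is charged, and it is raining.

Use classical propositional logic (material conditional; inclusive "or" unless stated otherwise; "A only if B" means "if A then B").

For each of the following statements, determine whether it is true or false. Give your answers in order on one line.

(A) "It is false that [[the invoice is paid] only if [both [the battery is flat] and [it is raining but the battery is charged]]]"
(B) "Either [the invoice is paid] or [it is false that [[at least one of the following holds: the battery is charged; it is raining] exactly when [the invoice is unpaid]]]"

(A) True / (B) True

Let P = "the invoice is paid" (T), Q = "the battery is charged" (T), R = "it is raining" (T).

(A): This is ~(P -> (~Q & (R & Q))).

~Q = ~T = F
R & Q = T & T = T
~Q & (R & Q) = F & T = F
P -> (~Q & (R & Q)) = T -> F = F
~(P -> (~Q & (R & Q))) = ~F = T
Hence (A) is true.

(B): In symbols: P | ~((Q | R) <-> ~P)

Q | R = T | T = T
~P = ~T = F
(Q | R) <-> ~P = T <-> F = F
~((Q | R) <-> ~P) = ~F = T
P | ~((Q | R) <-> ~P) = T | T = T
Hence (B) is true.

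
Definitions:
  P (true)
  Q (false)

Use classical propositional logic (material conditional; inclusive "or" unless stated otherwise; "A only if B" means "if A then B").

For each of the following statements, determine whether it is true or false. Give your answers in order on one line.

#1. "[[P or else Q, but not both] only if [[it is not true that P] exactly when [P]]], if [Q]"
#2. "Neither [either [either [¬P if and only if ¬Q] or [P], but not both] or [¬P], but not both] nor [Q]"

#1 true / #2 false

#1: In symbols: Q -> ((P xor Q) -> (~P <-> P))

P xor Q = T xor F = T
~P = ~T = F
~P <-> P = F <-> T = F
(P xor Q) -> (~P <-> P) = T -> F = F
Q -> ((P xor Q) -> (~P <-> P)) = F -> F = T
So #1 is true.

#2: This is (((~P <-> ~Q) xor P) xor ~P) nor Q.

~P = ~T = F
~Q = ~F = T
~P <-> ~Q = F <-> T = F
(~P <-> ~Q) xor P = F xor T = T
~P = ~T = F
((~P <-> ~Q) xor P) xor ~P = T xor F = T
(((~P <-> ~Q) xor P) xor ~P) nor Q = T nor F = F
So #2 is false.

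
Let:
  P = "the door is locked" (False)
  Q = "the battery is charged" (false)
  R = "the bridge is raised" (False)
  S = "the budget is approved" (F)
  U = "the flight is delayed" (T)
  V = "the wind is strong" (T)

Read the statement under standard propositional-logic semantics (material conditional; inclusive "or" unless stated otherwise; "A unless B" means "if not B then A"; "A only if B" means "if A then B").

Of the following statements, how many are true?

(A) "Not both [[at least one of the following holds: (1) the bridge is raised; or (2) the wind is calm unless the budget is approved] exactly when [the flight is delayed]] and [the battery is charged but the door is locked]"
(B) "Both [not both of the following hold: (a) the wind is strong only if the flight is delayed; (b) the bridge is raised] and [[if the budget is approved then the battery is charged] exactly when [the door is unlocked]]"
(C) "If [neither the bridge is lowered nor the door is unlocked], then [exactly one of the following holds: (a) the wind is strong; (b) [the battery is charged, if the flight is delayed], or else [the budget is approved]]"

(A): In symbols: ((R | (~V | S)) <-> U) nand (Q & P)

~V = ~T = F
~V | S = F | F = F
R | (~V | S) = F | F = F
(R | (~V | S)) <-> U = F <-> T = F
Q & P = F & F = F
((R | (~V | S)) <-> U) nand (Q & P) = F nand F = T
Thus (A) is true.

(B): Parsed as ((V -> U) nand R) & ((S -> Q) <-> ~P)

V -> U = T -> T = T
(V -> U) nand R = T nand F = T
S -> Q = F -> F = T
~P = ~F = T
(S -> Q) <-> ~P = T <-> T = T
((V -> U) nand R) & ((S -> Q) <-> ~P) = T & T = T
Hence (B) is true.

(C): In symbols: (~R nor ~P) -> (V xor ((U -> Q) | S))

~R = ~F = T
~P = ~F = T
~R nor ~P = T nor T = F
U -> Q = T -> F = F
(U -> Q) | S = F | F = F
V xor ((U -> Q) | S) = T xor F = T
(~R nor ~P) -> (V xor ((U -> Q) | S)) = F -> T = T
Hence (C) is true.

Count: 3.

3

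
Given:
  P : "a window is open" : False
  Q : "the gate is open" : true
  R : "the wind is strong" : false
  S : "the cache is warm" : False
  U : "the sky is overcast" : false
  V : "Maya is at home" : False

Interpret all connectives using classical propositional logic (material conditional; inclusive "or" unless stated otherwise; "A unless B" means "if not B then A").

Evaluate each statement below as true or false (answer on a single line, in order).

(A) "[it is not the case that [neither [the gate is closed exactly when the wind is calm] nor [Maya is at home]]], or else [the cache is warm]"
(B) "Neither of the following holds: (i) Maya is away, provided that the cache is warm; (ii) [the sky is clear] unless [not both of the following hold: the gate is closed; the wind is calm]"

(A): Formalization: ~((~Q <-> ~R) nor V) | S

~Q = ~T = F
~R = ~F = T
~Q <-> ~R = F <-> T = F
(~Q <-> ~R) nor V = F nor F = T
~((~Q <-> ~R) nor V) = ~T = F
~((~Q <-> ~R) nor V) | S = F | F = F
So (A) is false.

(B): Formalization: (S -> ~V) nor (~U | (~Q nand ~R))

~V = ~F = T
S -> ~V = F -> T = T
~U = ~F = T
~Q = ~T = F
~R = ~F = T
~Q nand ~R = F nand T = T
~U | (~Q nand ~R) = T | T = T
(S -> ~V) nor (~U | (~Q nand ~R)) = T nor T = F
Thus (B) is false.

(A) false / (B) false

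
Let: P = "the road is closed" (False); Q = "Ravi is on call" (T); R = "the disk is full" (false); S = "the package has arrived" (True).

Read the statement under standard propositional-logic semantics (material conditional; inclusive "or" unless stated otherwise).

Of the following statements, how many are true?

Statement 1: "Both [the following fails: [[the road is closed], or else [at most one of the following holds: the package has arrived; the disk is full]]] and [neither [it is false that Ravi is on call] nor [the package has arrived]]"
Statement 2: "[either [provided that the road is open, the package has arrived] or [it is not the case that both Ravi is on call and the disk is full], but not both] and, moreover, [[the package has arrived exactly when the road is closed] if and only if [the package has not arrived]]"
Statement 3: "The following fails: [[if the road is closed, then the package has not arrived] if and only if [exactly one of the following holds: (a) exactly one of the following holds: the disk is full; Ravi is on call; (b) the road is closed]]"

Statement 1: Formalization: ¬(P ∨ (S ↑ R)) ∧ (¬Q ↓ S)

S ↑ R = T ↑ F = T
P ∨ (S ↑ R) = F ∨ T = T
¬(P ∨ (S ↑ R)) = ¬T = F
¬Q = ¬T = F
¬Q ↓ S = F ↓ T = F
¬(P ∨ (S ↑ R)) ∧ (¬Q ↓ S) = F ∧ F = F
So Statement 1 is false.

Statement 2: This is ((¬P → S) ⊕ (Q ↑ R)) ∧ ((S ↔ P) ↔ ¬S).

¬P = ¬F = T
¬P → S = T → T = T
Q ↑ R = T ↑ F = T
(¬P → S) ⊕ (Q ↑ R) = T ⊕ T = F
S ↔ P = T ↔ F = F
¬S = ¬T = F
(S ↔ P) ↔ ¬S = F ↔ F = T
((¬P → S) ⊕ (Q ↑ R)) ∧ ((S ↔ P) ↔ ¬S) = F ∧ T = F
Hence Statement 2 is false.

Statement 3: Parsed as ¬((P → ¬S) ↔ ((R ⊕ Q) ⊕ P))

¬S = ¬T = F
P → ¬S = F → F = T
R ⊕ Q = F ⊕ T = T
(R ⊕ Q) ⊕ P = T ⊕ F = T
(P → ¬S) ↔ ((R ⊕ Q) ⊕ P) = T ↔ T = T
¬((P → ¬S) ↔ ((R ⊕ Q) ⊕ P)) = ¬T = F
Hence Statement 3 is false.

0 of the 3 statements are true (none).

0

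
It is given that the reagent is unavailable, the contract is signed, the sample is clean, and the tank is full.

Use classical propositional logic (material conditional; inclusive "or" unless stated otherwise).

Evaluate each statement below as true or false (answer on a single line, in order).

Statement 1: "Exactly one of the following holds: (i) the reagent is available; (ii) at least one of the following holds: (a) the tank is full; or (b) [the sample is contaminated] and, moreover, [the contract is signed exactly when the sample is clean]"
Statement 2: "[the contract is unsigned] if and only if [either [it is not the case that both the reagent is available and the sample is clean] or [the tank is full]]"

Let R = "the reagent is available" (False), H = "the tank is full" (True), V = "the sample is contaminated" (False), U = "the contract is signed" (True).

Statement 1: Parsed as R xor (H or (V and (U iff not V)))

not V = not False = True
U iff not V = True iff True = True
V and (U iff not V) = False and True = False
H or (V and (U iff not V)) = True or False = True
R xor (H or (V and (U iff not V))) = False xor True = True
Hence Statement 1 is true.

Statement 2: This is not U iff ((R nand not V) or H).

not U = not True = False
not V = not False = True
R nand not V = False nand True = True
(R nand not V) or H = True or True = True
not U iff ((R nand not V) or H) = False iff True = False
Hence Statement 2 is false.

Statement 1 True, Statement 2 False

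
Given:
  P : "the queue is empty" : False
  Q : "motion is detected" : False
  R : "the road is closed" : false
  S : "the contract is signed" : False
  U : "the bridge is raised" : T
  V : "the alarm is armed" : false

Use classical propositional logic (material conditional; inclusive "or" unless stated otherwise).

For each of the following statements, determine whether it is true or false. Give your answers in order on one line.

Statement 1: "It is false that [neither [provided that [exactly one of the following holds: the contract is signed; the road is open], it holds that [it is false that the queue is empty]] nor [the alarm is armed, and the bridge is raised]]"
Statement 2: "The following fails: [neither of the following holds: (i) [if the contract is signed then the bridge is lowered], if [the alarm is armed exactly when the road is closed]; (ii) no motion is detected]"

Statement 1: Formalization: ¬(((S ⊕ ¬R) → ¬P) ↓ (V ∧ U))

¬R = ¬F = T
S ⊕ ¬R = F ⊕ T = T
¬P = ¬F = T
(S ⊕ ¬R) → ¬P = T → T = T
V ∧ U = F ∧ T = F
((S ⊕ ¬R) → ¬P) ↓ (V ∧ U) = T ↓ F = F
¬(((S ⊕ ¬R) → ¬P) ↓ (V ∧ U)) = ¬F = T
Hence Statement 1 is true.

Statement 2: Parsed as ¬(((V ↔ R) → (S → ¬U)) ↓ ¬Q)

V ↔ R = F ↔ F = T
¬U = ¬T = F
S → ¬U = F → F = T
(V ↔ R) → (S → ¬U) = T → T = T
¬Q = ¬F = T
((V ↔ R) → (S → ¬U)) ↓ ¬Q = T ↓ T = F
¬(((V ↔ R) → (S → ¬U)) ↓ ¬Q) = ¬F = T
Hence Statement 2 is true.

Statement 1 True, Statement 2 True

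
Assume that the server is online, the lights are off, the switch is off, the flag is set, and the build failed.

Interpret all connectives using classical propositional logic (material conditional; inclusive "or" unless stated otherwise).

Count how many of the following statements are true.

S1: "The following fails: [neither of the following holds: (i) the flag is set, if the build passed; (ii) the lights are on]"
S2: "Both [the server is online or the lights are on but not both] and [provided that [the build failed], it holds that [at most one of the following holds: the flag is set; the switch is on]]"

Let U = "the build passed" (F), S = "the flag is set" (T), Q = "the lights are on" (F), P = "the server is online" (T), R = "the switch is on" (F).

S1: Formalization: ~((U -> S) nor Q)

U -> S = F -> T = T
(U -> S) nor Q = T nor F = F
~((U -> S) nor Q) = ~F = T
Thus S1 is true.

S2: In symbols: (P xor Q) & (~U -> (S nand R))

P xor Q = T xor F = T
~U = ~F = T
S nand R = T nand F = T
~U -> (S nand R) = T -> T = T
(P xor Q) & (~U -> (S nand R)) = T & T = T
Hence S2 is true.

Count: 2.

2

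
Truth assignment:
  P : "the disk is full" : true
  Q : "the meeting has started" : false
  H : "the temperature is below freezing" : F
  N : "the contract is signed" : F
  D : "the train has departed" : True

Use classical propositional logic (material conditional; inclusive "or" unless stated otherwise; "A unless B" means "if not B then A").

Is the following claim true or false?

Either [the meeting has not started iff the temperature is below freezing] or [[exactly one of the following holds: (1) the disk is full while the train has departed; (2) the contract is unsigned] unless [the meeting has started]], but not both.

False.

Parsed as (not Q iff H) xor (((P and D) xor not N) or Q)

not Q = not False = True
not Q iff H = True iff False = False
P and D = True and True = True
not N = not False = True
(P and D) xor not N = True xor True = False
((P and D) xor not N) or Q = False or False = False
(not Q iff H) xor (((P and D) xor not N) or Q) = False xor False = False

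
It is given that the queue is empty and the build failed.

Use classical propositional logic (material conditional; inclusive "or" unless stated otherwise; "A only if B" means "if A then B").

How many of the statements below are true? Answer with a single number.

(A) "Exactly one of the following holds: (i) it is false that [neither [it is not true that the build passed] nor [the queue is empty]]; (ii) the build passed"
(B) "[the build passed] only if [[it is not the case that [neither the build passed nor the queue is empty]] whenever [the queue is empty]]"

Let Q = "the build passed" (F), P = "the queue is empty" (T).

(A): Formalization: ~(~Q nor P) xor Q

~Q = ~F = T
~Q nor P = T nor T = F
~(~Q nor P) = ~F = T
~(~Q nor P) xor Q = T xor F = T
Hence (A) is true.

(B): In symbols: Q -> (P -> ~(Q nor P))

Q nor P = F nor T = F
~(Q nor P) = ~F = T
P -> ~(Q nor P) = T -> T = T
Q -> (P -> ~(Q nor P)) = F -> T = T
Thus (B) is true.

2 of the 2 statements are true ((A), (B)).

2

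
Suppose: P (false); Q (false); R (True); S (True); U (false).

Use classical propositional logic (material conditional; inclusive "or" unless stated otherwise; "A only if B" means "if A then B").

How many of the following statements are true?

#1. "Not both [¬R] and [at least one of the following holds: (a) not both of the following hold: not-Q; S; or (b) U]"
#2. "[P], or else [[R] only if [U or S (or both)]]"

2

#1: This is not R nand ((not Q nand S) or U).

not R = not True = False
not Q = not False = True
not Q nand S = True nand True = False
(not Q nand S) or U = False or False = False
not R nand ((not Q nand S) or U) = False nand False = True
Hence #1 is true.

#2: This is P or (R -> (U or S)).

U or S = False or True = True
R -> (U or S) = True -> True = True
P or (R -> (U or S)) = False or True = True
Thus #2 is true.

True statements: 2 (#1, #2).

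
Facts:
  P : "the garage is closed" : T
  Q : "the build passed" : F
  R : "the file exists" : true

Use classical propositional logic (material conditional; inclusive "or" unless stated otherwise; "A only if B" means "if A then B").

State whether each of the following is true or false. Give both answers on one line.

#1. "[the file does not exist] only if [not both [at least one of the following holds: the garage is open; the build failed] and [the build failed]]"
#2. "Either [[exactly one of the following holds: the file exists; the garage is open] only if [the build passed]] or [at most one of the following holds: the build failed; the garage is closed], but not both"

#1 true, #2 false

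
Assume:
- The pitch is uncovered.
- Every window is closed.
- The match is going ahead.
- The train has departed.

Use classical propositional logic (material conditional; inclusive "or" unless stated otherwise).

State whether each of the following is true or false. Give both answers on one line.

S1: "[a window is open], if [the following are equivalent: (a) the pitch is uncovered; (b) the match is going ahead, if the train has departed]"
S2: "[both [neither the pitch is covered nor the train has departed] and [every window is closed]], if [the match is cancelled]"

S1 false; S2 true

Let P = "the pitch is covered" (F), S = "the train has departed" (T), R = "the match is cancelled" (F), Q = "a window is open" (F).

S1: In symbols: (~P <-> (S -> ~R)) -> Q

~P = ~F = T
~R = ~F = T
S -> ~R = T -> T = T
~P <-> (S -> ~R) = T <-> T = T
(~P <-> (S -> ~R)) -> Q = T -> F = F
So S1 is false.

S2: In symbols: R -> ((P nor S) & ~Q)

P nor S = F nor T = F
~Q = ~F = T
(P nor S) & ~Q = F & T = F
R -> ((P nor S) & ~Q) = F -> F = T
So S2 is true.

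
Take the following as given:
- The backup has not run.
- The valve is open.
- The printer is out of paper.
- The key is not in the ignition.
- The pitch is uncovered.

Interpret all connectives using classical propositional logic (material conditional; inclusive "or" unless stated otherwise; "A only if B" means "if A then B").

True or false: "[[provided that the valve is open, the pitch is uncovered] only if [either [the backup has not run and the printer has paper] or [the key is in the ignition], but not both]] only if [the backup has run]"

true

Let G = "the valve is open" (T), K = "the pitch is covered" (F), U = "the backup has run" (F), V = "the printer has paper" (F), M = "the key is in the ignition" (F).
In symbols: ((G → ¬K) → ((¬U ∧ V) ⊕ M)) → U

¬K = ¬F = T
G → ¬K = T → T = T
¬U = ¬F = T
¬U ∧ V = T ∧ F = F
(¬U ∧ V) ⊕ M = F ⊕ F = F
(G → ¬K) → ((¬U ∧ V) ⊕ M) = T → F = F
((G → ¬K) → ((¬U ∧ V) ⊕ M)) → U = F → F = T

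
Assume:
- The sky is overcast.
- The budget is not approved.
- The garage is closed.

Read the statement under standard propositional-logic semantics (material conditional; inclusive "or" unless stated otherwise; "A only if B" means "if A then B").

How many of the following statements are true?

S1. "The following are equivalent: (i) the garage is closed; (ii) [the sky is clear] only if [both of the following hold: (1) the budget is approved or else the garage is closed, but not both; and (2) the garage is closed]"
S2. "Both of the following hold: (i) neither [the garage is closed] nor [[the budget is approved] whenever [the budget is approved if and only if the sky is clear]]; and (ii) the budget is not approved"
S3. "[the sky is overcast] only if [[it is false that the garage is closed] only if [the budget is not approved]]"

Let R = "the garage is closed" (T), P = "the sky is overcast" (T), Q = "the budget is approved" (F).

S1: Formalization: R ↔ (¬P → ((Q ⊕ R) ∧ R))

¬P = ¬T = F
Q ⊕ R = F ⊕ T = T
(Q ⊕ R) ∧ R = T ∧ T = T
¬P → ((Q ⊕ R) ∧ R) = F → T = T
R ↔ (¬P → ((Q ⊕ R) ∧ R)) = T ↔ T = T
Thus S1 is true.

S2: In symbols: (R ↓ ((Q ↔ ¬P) → Q)) ∧ ¬Q

¬P = ¬T = F
Q ↔ ¬P = F ↔ F = T
(Q ↔ ¬P) → Q = T → F = F
R ↓ ((Q ↔ ¬P) → Q) = T ↓ F = F
¬Q = ¬F = T
(R ↓ ((Q ↔ ¬P) → Q)) ∧ ¬Q = F ∧ T = F
Hence S2 is false.

S3: This is P → (¬R → ¬Q).

¬R = ¬T = F
¬Q = ¬F = T
¬R → ¬Q = F → T = T
P → (¬R → ¬Q) = T → T = T
Thus S3 is true.

2 of the 3 statements are true (S1, S3).

2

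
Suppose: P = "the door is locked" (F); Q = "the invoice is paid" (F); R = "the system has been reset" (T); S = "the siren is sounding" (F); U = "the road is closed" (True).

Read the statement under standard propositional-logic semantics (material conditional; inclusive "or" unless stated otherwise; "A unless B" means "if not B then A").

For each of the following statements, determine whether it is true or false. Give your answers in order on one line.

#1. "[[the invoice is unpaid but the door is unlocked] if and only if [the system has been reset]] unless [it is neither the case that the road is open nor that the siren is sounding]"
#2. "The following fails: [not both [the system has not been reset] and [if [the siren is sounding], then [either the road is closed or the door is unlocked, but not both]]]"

#1: In symbols: ((not Q and not P) iff R) or (not U nor S)

not Q = not False = True
not P = not False = True
not Q and not P = True and True = True
(not Q and not P) iff R = True iff True = True
not U = not True = False
not U nor S = False nor False = True
((not Q and not P) iff R) or (not U nor S) = True or True = True
Thus #1 is true.

#2: In symbols: not (not R nand (S -> (U xor not P)))

not R = not True = False
not P = not False = True
U xor not P = True xor True = False
S -> (U xor not P) = False -> False = True
not R nand (S -> (U xor not P)) = False nand True = True
not (not R nand (S -> (U xor not P))) = not True = False
Hence #2 is false.

#1 true / #2 false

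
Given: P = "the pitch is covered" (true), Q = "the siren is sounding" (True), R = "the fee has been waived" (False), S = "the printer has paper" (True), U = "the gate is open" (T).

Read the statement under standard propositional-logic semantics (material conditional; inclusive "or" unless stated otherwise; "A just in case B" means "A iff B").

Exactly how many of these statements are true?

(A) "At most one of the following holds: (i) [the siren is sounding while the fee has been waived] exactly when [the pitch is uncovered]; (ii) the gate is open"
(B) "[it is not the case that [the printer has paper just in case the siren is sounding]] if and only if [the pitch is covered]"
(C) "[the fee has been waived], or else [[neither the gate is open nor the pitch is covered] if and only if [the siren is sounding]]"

0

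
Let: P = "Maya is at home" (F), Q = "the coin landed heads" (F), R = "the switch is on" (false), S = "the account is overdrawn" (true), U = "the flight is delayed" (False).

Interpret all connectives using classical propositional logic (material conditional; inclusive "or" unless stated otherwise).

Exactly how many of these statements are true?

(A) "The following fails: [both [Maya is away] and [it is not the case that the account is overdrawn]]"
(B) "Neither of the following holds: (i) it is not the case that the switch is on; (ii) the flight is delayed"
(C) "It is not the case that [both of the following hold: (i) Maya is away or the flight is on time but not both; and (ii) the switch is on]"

(A): This is not (not P and not S).

not P = not False = True
not S = not True = False
not P and not S = True and False = False
not (not P and not S) = not False = True
Thus (A) is true.

(B): Formalization: not R nor U

not R = not False = True
not R nor U = True nor False = False
Hence (B) is false.

(C): This is not ((not P xor not U) and R).

not P = not False = True
not U = not False = True
not P xor not U = True xor True = False
(not P xor not U) and R = False and False = False
not ((not P xor not U) and R) = not False = True
Thus (C) is true.

True statements: 2 ((A), (C)).

2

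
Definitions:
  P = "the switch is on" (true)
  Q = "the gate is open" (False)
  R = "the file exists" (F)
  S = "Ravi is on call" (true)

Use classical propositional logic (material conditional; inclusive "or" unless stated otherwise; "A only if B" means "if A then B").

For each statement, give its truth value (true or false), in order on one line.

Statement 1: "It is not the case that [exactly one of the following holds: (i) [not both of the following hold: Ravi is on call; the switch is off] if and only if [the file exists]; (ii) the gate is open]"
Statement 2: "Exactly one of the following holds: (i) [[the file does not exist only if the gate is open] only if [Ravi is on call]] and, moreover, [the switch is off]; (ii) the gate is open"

Statement 1: Formalization: not (((S nand not P) iff R) xor Q)

not P = not True = False
S nand not P = True nand False = True
(S nand not P) iff R = True iff False = False
((S nand not P) iff R) xor Q = False xor False = False
not (((S nand not P) iff R) xor Q) = not False = True
So Statement 1 is true.

Statement 2: This is (((not R -> Q) -> S) and not P) xor Q.

not R = not False = True
not R -> Q = True -> False = False
(not R -> Q) -> S = False -> True = True
not P = not True = False
((not R -> Q) -> S) and not P = True and False = False
(((not R -> Q) -> S) and not P) xor Q = False xor False = False
Thus Statement 2 is false.

Statement 1 T / Statement 2 F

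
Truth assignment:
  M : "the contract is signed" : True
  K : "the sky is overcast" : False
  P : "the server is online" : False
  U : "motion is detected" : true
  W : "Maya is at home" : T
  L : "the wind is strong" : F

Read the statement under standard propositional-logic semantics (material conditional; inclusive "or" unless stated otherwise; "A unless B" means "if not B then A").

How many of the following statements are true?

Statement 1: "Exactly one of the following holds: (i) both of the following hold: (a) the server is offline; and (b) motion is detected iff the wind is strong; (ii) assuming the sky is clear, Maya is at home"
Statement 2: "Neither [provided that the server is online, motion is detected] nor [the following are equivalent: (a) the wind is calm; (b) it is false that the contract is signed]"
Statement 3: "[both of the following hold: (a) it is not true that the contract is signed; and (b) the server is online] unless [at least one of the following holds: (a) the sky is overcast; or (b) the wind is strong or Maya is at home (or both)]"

2

Statement 1: Formalization: (¬P ∧ (U ↔ L)) ⊕ (¬K → W)

¬P = ¬F = T
U ↔ L = T ↔ F = F
¬P ∧ (U ↔ L) = T ∧ F = F
¬K = ¬F = T
¬K → W = T → T = T
(¬P ∧ (U ↔ L)) ⊕ (¬K → W) = F ⊕ T = T
Thus Statement 1 is true.

Statement 2: Parsed as (P → U) ↓ (¬L ↔ ¬M)

P → U = F → T = T
¬L = ¬F = T
¬M = ¬T = F
¬L ↔ ¬M = T ↔ F = F
(P → U) ↓ (¬L ↔ ¬M) = T ↓ F = F
Hence Statement 2 is false.

Statement 3: Formalization: (¬M ∧ P) ∨ (K ∨ (L ∨ W))

¬M = ¬T = F
¬M ∧ P = F ∧ F = F
L ∨ W = F ∨ T = T
K ∨ (L ∨ W) = F ∨ T = T
(¬M ∧ P) ∨ (K ∨ (L ∨ W)) = F ∨ T = T
So Statement 3 is true.

2 of the 3 statements are true (Statement 1, Statement 3).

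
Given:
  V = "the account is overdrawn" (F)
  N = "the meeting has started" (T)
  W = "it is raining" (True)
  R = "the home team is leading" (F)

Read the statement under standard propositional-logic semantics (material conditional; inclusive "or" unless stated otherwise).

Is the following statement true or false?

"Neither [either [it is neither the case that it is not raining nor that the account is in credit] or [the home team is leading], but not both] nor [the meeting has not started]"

Values: W=T, V=F, R=F, N=T.
This is ((¬W ↓ ¬V) ⊕ R) ↓ ¬N.

¬W = ¬T = F
¬V = ¬F = T
¬W ↓ ¬V = F ↓ T = F
(¬W ↓ ¬V) ⊕ R = F ⊕ F = F
¬N = ¬T = F
((¬W ↓ ¬V) ⊕ R) ↓ ¬N = F ↓ F = T

The statement is true.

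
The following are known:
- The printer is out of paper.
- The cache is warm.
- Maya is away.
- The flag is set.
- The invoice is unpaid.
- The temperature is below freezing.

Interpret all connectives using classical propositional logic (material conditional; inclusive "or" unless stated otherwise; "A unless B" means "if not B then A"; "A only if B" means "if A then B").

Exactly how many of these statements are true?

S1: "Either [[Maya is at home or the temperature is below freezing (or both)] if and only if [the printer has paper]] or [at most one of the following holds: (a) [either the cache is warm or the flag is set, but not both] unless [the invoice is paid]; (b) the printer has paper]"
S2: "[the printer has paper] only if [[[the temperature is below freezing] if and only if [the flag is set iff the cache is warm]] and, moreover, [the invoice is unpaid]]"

Let R = "Maya is at home" (F), V = "the temperature is below freezing" (T), P = "the printer has paper" (F), Q = "the cache is warm" (T), S = "the flag is set" (T), U = "the invoice is paid" (F).

S1: Formalization: ((R ∨ V) ↔ P) ∨ (((Q ⊕ S) ∨ U) ↑ P)

R ∨ V = F ∨ T = T
(R ∨ V) ↔ P = T ↔ F = F
Q ⊕ S = T ⊕ T = F
(Q ⊕ S) ∨ U = F ∨ F = F
((Q ⊕ S) ∨ U) ↑ P = F ↑ F = T
((R ∨ V) ↔ P) ∨ (((Q ⊕ S) ∨ U) ↑ P) = F ∨ T = T
Hence S1 is true.

S2: In symbols: P → ((V ↔ (S ↔ Q)) ∧ ¬U)

S ↔ Q = T ↔ T = T
V ↔ (S ↔ Q) = T ↔ T = T
¬U = ¬F = T
(V ↔ (S ↔ Q)) ∧ ¬U = T ∧ T = T
P → ((V ↔ (S ↔ Q)) ∧ ¬U) = F → T = T
Hence S2 is true.

Count: 2.

2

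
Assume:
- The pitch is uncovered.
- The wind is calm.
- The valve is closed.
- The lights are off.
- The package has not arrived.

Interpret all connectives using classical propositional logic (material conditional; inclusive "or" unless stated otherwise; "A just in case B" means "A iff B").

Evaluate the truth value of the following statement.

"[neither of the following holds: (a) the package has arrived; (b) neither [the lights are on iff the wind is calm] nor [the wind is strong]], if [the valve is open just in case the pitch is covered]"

The statement is false.

Let R = "the valve is open" (F), P = "the pitch is covered" (F), U = "the package has arrived" (F), S = "the lights are on" (F), Q = "the wind is strong" (F).
Parsed as (R <-> P) -> (U nor ((S <-> ~Q) nor Q))

R <-> P = F <-> F = T
~Q = ~F = T
S <-> ~Q = F <-> T = F
(S <-> ~Q) nor Q = F nor F = T
U nor ((S <-> ~Q) nor Q) = F nor T = F
(R <-> P) -> (U nor ((S <-> ~Q) nor Q)) = T -> F = F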